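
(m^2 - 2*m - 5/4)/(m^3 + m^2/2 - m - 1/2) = (m - 5/2)/(m^2 - 1)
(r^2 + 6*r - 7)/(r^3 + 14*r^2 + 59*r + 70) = (r - 1)/(r^2 + 7*r + 10)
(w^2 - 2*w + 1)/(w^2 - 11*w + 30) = (w^2 - 2*w + 1)/(w^2 - 11*w + 30)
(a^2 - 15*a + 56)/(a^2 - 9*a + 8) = (a - 7)/(a - 1)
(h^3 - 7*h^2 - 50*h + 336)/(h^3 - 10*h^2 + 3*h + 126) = (h^2 - h - 56)/(h^2 - 4*h - 21)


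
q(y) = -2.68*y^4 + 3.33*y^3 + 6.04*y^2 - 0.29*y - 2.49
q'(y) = -10.72*y^3 + 9.99*y^2 + 12.08*y - 0.29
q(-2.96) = -240.80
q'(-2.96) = 329.50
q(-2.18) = -68.18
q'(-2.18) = 131.91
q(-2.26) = -79.34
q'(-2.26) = 147.18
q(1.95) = 5.85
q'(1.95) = -18.23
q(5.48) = -1691.58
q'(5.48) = -1398.24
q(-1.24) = -5.53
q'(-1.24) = 20.53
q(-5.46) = -2744.67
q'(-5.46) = 1976.48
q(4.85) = -964.79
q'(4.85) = -929.69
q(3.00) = -76.17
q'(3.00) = -163.58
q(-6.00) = -3975.87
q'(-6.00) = 2602.39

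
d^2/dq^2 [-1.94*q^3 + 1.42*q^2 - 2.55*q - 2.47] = 2.84 - 11.64*q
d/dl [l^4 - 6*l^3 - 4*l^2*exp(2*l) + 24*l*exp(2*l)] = 4*l^3 - 8*l^2*exp(2*l) - 18*l^2 + 40*l*exp(2*l) + 24*exp(2*l)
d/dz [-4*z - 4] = -4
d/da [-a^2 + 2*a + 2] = 2 - 2*a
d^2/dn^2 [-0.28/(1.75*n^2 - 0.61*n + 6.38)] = (1.715*n^2 - 0.5978*n - 0.28*(3.5*n - 0.61)*(7.0*n - 1.22) + 6.2524)/(1.75*n^2 - 0.61*n + 6.38)^3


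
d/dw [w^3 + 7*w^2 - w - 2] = 3*w^2 + 14*w - 1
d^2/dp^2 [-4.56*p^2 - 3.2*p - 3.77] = -9.12000000000000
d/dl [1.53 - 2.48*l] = -2.48000000000000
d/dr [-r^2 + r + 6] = 1 - 2*r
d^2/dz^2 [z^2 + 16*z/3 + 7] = 2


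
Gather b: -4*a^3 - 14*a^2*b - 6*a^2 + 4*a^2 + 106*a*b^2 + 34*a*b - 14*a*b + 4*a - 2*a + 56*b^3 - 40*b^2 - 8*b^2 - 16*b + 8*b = -4*a^3 - 2*a^2 + 2*a + 56*b^3 + b^2*(106*a - 48) + b*(-14*a^2 + 20*a - 8)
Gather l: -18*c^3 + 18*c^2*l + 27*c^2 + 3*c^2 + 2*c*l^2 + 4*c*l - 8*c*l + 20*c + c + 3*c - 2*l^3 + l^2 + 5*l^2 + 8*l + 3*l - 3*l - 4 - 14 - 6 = -18*c^3 + 30*c^2 + 24*c - 2*l^3 + l^2*(2*c + 6) + l*(18*c^2 - 4*c + 8) - 24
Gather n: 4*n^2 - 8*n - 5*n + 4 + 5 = 4*n^2 - 13*n + 9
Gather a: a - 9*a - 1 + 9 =8 - 8*a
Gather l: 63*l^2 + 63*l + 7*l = 63*l^2 + 70*l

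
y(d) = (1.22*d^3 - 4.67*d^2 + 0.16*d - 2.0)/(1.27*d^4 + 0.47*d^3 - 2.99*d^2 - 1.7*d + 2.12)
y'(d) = (3.66*d^2 - 9.34*d + 0.16)/(1.27*d^4 + 0.47*d^3 - 2.99*d^2 - 1.7*d + 2.12) + (-5.08*d^3 - 1.41*d^2 + 5.98*d + 1.7)*(1.22*d^3 - 4.67*d^2 + 0.16*d - 2.0)/(1.27*d^4 + 0.47*d^3 - 2.99*d^2 - 1.7*d + 2.12)^2 = (-1.5494*d^6 + 11.8618*d^5 - 2.0625*d^4 + 5.8616*d^3 + 18.9966*d^2 - 31.7608*d - 3.0608)/(1.6129*d^8 + 1.1938*d^7 - 7.3737*d^6 - 7.1286*d^5 + 12.7269*d^4 + 12.1588*d^3 - 9.7876*d^2 - 7.208*d + 4.4944)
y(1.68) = -2.88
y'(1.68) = 13.18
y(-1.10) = -5.88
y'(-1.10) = 8.60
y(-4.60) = -0.47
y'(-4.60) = -0.18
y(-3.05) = -1.06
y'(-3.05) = -0.77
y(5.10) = 0.05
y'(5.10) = 0.02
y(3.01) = -0.12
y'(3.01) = 0.24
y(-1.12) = -6.05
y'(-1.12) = 8.05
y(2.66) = -0.24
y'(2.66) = 0.45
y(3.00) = -0.12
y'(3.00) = 0.25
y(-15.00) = -0.08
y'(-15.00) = -0.01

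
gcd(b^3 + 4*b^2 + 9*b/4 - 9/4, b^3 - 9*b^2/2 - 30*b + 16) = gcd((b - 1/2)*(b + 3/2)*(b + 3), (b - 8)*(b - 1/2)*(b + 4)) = b - 1/2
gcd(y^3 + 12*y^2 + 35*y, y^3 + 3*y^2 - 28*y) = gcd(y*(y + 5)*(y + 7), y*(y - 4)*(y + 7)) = y^2 + 7*y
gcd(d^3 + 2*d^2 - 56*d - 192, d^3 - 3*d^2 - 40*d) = d - 8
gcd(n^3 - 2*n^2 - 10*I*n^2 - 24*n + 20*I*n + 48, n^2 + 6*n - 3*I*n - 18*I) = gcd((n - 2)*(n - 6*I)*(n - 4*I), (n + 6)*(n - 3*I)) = 1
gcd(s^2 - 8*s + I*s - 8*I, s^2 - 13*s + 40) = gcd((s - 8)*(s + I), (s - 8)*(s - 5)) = s - 8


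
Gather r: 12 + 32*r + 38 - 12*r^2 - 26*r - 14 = -12*r^2 + 6*r + 36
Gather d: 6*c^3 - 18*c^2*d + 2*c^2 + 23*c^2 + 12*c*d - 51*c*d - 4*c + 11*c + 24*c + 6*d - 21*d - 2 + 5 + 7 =6*c^3 + 25*c^2 + 31*c + d*(-18*c^2 - 39*c - 15) + 10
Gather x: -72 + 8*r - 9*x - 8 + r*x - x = 8*r + x*(r - 10) - 80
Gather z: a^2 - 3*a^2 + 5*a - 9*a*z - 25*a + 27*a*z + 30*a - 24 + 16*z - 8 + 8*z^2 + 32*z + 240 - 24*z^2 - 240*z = -2*a^2 + 10*a - 16*z^2 + z*(18*a - 192) + 208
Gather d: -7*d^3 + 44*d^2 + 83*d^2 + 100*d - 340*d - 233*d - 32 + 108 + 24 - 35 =-7*d^3 + 127*d^2 - 473*d + 65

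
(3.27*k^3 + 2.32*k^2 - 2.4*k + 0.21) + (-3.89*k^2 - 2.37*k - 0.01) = 3.27*k^3 - 1.57*k^2 - 4.77*k + 0.2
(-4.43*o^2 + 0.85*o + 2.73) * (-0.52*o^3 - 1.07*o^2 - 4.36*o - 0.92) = 2.3036*o^5 + 4.2981*o^4 + 16.9857*o^3 - 2.5515*o^2 - 12.6848*o - 2.5116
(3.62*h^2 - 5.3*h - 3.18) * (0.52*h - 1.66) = 1.8824*h^3 - 8.7652*h^2 + 7.1444*h + 5.2788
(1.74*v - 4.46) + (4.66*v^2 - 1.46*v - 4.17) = 4.66*v^2 + 0.28*v - 8.63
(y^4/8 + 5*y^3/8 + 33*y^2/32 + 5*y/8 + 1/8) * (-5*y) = -5*y^5/8 - 25*y^4/8 - 165*y^3/32 - 25*y^2/8 - 5*y/8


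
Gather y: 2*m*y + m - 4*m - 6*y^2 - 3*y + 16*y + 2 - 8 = -3*m - 6*y^2 + y*(2*m + 13) - 6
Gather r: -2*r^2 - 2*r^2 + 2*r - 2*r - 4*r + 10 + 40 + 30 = -4*r^2 - 4*r + 80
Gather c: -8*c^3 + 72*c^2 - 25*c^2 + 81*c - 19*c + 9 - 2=-8*c^3 + 47*c^2 + 62*c + 7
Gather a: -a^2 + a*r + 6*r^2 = -a^2 + a*r + 6*r^2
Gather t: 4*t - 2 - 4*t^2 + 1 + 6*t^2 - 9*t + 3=2*t^2 - 5*t + 2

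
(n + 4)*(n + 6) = n^2 + 10*n + 24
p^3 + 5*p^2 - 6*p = p*(p - 1)*(p + 6)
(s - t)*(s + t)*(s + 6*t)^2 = s^4 + 12*s^3*t + 35*s^2*t^2 - 12*s*t^3 - 36*t^4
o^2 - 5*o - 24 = (o - 8)*(o + 3)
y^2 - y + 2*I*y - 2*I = (y - 1)*(y + 2*I)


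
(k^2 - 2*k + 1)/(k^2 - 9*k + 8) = (k - 1)/(k - 8)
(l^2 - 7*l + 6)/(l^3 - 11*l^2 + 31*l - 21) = (l - 6)/(l^2 - 10*l + 21)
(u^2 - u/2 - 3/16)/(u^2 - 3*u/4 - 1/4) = (u - 3/4)/(u - 1)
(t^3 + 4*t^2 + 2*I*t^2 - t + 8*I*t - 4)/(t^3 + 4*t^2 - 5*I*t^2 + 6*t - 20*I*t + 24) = (t + I)/(t - 6*I)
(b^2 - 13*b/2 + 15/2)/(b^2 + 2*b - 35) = (b - 3/2)/(b + 7)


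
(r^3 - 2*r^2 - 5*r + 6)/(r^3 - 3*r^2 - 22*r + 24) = (r^2 - r - 6)/(r^2 - 2*r - 24)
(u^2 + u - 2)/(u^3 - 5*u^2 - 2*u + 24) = (u - 1)/(u^2 - 7*u + 12)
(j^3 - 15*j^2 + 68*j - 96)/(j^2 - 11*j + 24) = j - 4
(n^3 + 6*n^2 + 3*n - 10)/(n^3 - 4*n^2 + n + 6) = (n^3 + 6*n^2 + 3*n - 10)/(n^3 - 4*n^2 + n + 6)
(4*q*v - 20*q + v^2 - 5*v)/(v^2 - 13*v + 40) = (4*q + v)/(v - 8)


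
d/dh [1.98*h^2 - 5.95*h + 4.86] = 3.96*h - 5.95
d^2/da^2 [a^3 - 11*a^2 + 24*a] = 6*a - 22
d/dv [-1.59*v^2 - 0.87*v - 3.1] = -3.18*v - 0.87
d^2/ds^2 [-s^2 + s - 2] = -2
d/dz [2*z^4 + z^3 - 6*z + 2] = 8*z^3 + 3*z^2 - 6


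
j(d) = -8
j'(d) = 0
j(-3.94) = -8.00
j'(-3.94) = 0.00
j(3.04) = -8.00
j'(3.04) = 0.00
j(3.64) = -8.00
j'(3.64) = 0.00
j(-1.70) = -8.00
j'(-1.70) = 0.00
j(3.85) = -8.00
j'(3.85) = 0.00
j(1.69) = -8.00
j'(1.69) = 0.00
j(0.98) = -8.00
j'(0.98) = 0.00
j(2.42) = -8.00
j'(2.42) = 0.00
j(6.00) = -8.00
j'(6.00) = 0.00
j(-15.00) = -8.00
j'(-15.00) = 0.00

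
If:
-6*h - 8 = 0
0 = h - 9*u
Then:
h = -4/3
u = -4/27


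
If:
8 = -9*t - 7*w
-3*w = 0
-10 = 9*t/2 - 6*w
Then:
No Solution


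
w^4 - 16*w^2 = w^2*(w - 4)*(w + 4)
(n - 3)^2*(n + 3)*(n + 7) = n^4 + 4*n^3 - 30*n^2 - 36*n + 189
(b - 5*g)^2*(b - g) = b^3 - 11*b^2*g + 35*b*g^2 - 25*g^3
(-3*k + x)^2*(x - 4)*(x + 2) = 9*k^2*x^2 - 18*k^2*x - 72*k^2 - 6*k*x^3 + 12*k*x^2 + 48*k*x + x^4 - 2*x^3 - 8*x^2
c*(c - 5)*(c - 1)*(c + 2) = c^4 - 4*c^3 - 7*c^2 + 10*c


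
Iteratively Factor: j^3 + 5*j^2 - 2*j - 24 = (j - 2)*(j^2 + 7*j + 12) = (j - 2)*(j + 4)*(j + 3)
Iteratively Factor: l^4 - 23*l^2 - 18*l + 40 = (l + 4)*(l^3 - 4*l^2 - 7*l + 10) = (l - 5)*(l + 4)*(l^2 + l - 2) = (l - 5)*(l - 1)*(l + 4)*(l + 2)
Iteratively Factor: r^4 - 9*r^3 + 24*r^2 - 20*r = (r)*(r^3 - 9*r^2 + 24*r - 20) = r*(r - 2)*(r^2 - 7*r + 10) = r*(r - 2)^2*(r - 5)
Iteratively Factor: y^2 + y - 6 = (y + 3)*(y - 2)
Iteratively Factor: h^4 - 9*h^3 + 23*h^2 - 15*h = (h)*(h^3 - 9*h^2 + 23*h - 15) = h*(h - 3)*(h^2 - 6*h + 5) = h*(h - 3)*(h - 1)*(h - 5)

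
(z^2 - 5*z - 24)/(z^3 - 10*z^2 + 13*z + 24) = (z + 3)/(z^2 - 2*z - 3)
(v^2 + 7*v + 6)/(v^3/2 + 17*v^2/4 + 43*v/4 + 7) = 4*(v + 6)/(2*v^2 + 15*v + 28)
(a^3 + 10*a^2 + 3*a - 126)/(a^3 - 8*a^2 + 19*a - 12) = (a^2 + 13*a + 42)/(a^2 - 5*a + 4)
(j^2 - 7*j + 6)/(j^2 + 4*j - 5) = (j - 6)/(j + 5)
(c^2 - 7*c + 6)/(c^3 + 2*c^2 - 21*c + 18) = (c - 6)/(c^2 + 3*c - 18)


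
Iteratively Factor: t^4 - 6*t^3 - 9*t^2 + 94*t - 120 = (t - 5)*(t^3 - t^2 - 14*t + 24) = (t - 5)*(t - 2)*(t^2 + t - 12) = (t - 5)*(t - 2)*(t + 4)*(t - 3)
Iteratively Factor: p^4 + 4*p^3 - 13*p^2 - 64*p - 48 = (p - 4)*(p^3 + 8*p^2 + 19*p + 12) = (p - 4)*(p + 4)*(p^2 + 4*p + 3) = (p - 4)*(p + 1)*(p + 4)*(p + 3)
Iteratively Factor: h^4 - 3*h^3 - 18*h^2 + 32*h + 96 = (h - 4)*(h^3 + h^2 - 14*h - 24) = (h - 4)*(h + 2)*(h^2 - h - 12) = (h - 4)*(h + 2)*(h + 3)*(h - 4)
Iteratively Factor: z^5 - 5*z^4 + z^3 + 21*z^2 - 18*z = (z)*(z^4 - 5*z^3 + z^2 + 21*z - 18) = z*(z - 1)*(z^3 - 4*z^2 - 3*z + 18) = z*(z - 1)*(z + 2)*(z^2 - 6*z + 9) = z*(z - 3)*(z - 1)*(z + 2)*(z - 3)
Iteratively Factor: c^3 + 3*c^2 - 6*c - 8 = (c + 4)*(c^2 - c - 2) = (c - 2)*(c + 4)*(c + 1)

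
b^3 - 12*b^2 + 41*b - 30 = (b - 6)*(b - 5)*(b - 1)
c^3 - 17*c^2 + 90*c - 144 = (c - 8)*(c - 6)*(c - 3)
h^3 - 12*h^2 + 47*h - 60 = (h - 5)*(h - 4)*(h - 3)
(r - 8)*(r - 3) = r^2 - 11*r + 24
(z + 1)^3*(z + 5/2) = z^4 + 11*z^3/2 + 21*z^2/2 + 17*z/2 + 5/2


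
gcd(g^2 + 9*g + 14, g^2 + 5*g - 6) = 1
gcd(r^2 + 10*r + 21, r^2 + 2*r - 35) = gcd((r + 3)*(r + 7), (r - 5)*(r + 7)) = r + 7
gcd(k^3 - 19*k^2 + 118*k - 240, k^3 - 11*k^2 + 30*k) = k^2 - 11*k + 30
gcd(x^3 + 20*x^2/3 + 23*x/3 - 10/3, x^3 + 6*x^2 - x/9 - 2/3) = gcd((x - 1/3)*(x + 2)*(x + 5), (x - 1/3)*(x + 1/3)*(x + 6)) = x - 1/3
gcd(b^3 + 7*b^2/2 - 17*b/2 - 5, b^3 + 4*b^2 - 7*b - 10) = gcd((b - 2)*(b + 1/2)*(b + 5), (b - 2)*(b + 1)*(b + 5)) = b^2 + 3*b - 10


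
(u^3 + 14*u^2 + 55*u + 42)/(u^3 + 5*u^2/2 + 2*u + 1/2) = 2*(u^2 + 13*u + 42)/(2*u^2 + 3*u + 1)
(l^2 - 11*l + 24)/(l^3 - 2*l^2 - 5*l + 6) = (l - 8)/(l^2 + l - 2)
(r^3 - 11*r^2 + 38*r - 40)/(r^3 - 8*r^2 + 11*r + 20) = (r - 2)/(r + 1)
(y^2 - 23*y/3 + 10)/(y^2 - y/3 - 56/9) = 3*(-3*y^2 + 23*y - 30)/(-9*y^2 + 3*y + 56)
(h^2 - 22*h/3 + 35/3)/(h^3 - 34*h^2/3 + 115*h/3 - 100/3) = (3*h - 7)/(3*h^2 - 19*h + 20)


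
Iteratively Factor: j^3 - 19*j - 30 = (j - 5)*(j^2 + 5*j + 6) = (j - 5)*(j + 3)*(j + 2)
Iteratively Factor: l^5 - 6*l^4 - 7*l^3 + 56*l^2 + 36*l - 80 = (l - 5)*(l^4 - l^3 - 12*l^2 - 4*l + 16) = (l - 5)*(l - 4)*(l^3 + 3*l^2 - 4) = (l - 5)*(l - 4)*(l + 2)*(l^2 + l - 2) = (l - 5)*(l - 4)*(l + 2)^2*(l - 1)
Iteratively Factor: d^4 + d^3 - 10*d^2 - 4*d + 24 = (d + 3)*(d^3 - 2*d^2 - 4*d + 8) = (d + 2)*(d + 3)*(d^2 - 4*d + 4) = (d - 2)*(d + 2)*(d + 3)*(d - 2)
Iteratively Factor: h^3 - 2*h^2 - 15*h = (h - 5)*(h^2 + 3*h) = h*(h - 5)*(h + 3)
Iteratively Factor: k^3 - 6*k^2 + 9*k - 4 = (k - 4)*(k^2 - 2*k + 1) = (k - 4)*(k - 1)*(k - 1)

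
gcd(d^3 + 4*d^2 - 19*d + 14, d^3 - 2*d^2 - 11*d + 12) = d - 1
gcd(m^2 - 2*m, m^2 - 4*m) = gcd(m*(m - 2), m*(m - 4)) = m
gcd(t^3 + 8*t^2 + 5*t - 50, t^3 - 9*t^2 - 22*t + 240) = t + 5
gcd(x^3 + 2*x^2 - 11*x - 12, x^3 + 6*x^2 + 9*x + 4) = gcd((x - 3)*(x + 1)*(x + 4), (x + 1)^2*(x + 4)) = x^2 + 5*x + 4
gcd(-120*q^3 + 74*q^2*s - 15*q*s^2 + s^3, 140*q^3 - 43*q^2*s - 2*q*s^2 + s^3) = 20*q^2 - 9*q*s + s^2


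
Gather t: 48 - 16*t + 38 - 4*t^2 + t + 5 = -4*t^2 - 15*t + 91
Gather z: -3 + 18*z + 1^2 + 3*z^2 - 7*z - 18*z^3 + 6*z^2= -18*z^3 + 9*z^2 + 11*z - 2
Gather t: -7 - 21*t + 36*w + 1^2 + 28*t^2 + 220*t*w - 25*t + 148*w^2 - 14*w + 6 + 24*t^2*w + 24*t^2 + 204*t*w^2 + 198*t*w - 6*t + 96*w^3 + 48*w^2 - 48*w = t^2*(24*w + 52) + t*(204*w^2 + 418*w - 52) + 96*w^3 + 196*w^2 - 26*w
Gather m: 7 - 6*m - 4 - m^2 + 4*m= -m^2 - 2*m + 3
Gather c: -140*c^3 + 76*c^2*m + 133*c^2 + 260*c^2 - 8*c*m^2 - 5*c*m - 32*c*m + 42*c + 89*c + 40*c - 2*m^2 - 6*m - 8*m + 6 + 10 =-140*c^3 + c^2*(76*m + 393) + c*(-8*m^2 - 37*m + 171) - 2*m^2 - 14*m + 16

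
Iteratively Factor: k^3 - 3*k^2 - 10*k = (k - 5)*(k^2 + 2*k) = k*(k - 5)*(k + 2)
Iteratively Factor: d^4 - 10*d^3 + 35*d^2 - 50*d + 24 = (d - 2)*(d^3 - 8*d^2 + 19*d - 12) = (d - 4)*(d - 2)*(d^2 - 4*d + 3) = (d - 4)*(d - 2)*(d - 1)*(d - 3)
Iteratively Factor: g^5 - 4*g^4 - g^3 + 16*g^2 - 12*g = (g - 2)*(g^4 - 2*g^3 - 5*g^2 + 6*g) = g*(g - 2)*(g^3 - 2*g^2 - 5*g + 6) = g*(g - 2)*(g + 2)*(g^2 - 4*g + 3) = g*(g - 3)*(g - 2)*(g + 2)*(g - 1)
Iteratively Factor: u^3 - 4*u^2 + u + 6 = (u + 1)*(u^2 - 5*u + 6) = (u - 2)*(u + 1)*(u - 3)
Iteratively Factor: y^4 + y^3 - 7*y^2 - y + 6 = (y + 3)*(y^3 - 2*y^2 - y + 2) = (y + 1)*(y + 3)*(y^2 - 3*y + 2) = (y - 2)*(y + 1)*(y + 3)*(y - 1)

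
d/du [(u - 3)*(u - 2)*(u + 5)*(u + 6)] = 4*u^3 + 18*u^2 - 38*u - 84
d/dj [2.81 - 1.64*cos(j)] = 1.64*sin(j)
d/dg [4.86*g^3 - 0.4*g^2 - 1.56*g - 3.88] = 14.58*g^2 - 0.8*g - 1.56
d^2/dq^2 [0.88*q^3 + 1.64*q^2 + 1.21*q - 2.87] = 5.28*q + 3.28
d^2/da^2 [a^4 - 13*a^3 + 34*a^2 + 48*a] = 12*a^2 - 78*a + 68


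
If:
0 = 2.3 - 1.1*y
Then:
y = 2.09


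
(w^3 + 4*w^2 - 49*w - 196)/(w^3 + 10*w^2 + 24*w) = (w^2 - 49)/(w*(w + 6))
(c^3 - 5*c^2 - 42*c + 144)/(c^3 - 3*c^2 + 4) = (c^3 - 5*c^2 - 42*c + 144)/(c^3 - 3*c^2 + 4)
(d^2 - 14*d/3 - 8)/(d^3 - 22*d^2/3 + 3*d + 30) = (3*d + 4)/(3*d^2 - 4*d - 15)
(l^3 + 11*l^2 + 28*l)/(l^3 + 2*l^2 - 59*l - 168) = l*(l + 4)/(l^2 - 5*l - 24)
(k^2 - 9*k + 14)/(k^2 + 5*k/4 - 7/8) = 8*(k^2 - 9*k + 14)/(8*k^2 + 10*k - 7)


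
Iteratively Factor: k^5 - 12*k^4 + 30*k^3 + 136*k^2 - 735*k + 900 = (k - 3)*(k^4 - 9*k^3 + 3*k^2 + 145*k - 300) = (k - 3)*(k + 4)*(k^3 - 13*k^2 + 55*k - 75) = (k - 5)*(k - 3)*(k + 4)*(k^2 - 8*k + 15) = (k - 5)^2*(k - 3)*(k + 4)*(k - 3)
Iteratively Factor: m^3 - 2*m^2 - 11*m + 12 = (m - 1)*(m^2 - m - 12) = (m - 1)*(m + 3)*(m - 4)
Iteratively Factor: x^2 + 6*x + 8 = (x + 2)*(x + 4)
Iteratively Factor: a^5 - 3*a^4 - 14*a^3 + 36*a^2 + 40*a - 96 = (a + 2)*(a^4 - 5*a^3 - 4*a^2 + 44*a - 48) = (a - 4)*(a + 2)*(a^3 - a^2 - 8*a + 12) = (a - 4)*(a + 2)*(a + 3)*(a^2 - 4*a + 4) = (a - 4)*(a - 2)*(a + 2)*(a + 3)*(a - 2)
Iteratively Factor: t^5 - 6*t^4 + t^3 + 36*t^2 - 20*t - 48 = (t + 2)*(t^4 - 8*t^3 + 17*t^2 + 2*t - 24) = (t - 4)*(t + 2)*(t^3 - 4*t^2 + t + 6) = (t - 4)*(t - 2)*(t + 2)*(t^2 - 2*t - 3) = (t - 4)*(t - 3)*(t - 2)*(t + 2)*(t + 1)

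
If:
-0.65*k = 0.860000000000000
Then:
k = -1.32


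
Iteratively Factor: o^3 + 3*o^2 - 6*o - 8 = (o - 2)*(o^2 + 5*o + 4) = (o - 2)*(o + 4)*(o + 1)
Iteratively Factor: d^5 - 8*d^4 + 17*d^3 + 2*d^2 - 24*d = (d - 3)*(d^4 - 5*d^3 + 2*d^2 + 8*d) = (d - 4)*(d - 3)*(d^3 - d^2 - 2*d) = d*(d - 4)*(d - 3)*(d^2 - d - 2) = d*(d - 4)*(d - 3)*(d + 1)*(d - 2)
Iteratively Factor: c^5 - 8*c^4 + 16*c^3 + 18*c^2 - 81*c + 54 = (c + 2)*(c^4 - 10*c^3 + 36*c^2 - 54*c + 27) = (c - 3)*(c + 2)*(c^3 - 7*c^2 + 15*c - 9) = (c - 3)^2*(c + 2)*(c^2 - 4*c + 3) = (c - 3)^3*(c + 2)*(c - 1)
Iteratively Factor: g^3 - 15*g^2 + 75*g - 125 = (g - 5)*(g^2 - 10*g + 25) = (g - 5)^2*(g - 5)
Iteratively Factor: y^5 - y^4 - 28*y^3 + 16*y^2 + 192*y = (y - 4)*(y^4 + 3*y^3 - 16*y^2 - 48*y) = y*(y - 4)*(y^3 + 3*y^2 - 16*y - 48) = y*(y - 4)*(y + 3)*(y^2 - 16) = y*(y - 4)^2*(y + 3)*(y + 4)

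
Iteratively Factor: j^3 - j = (j)*(j^2 - 1) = j*(j - 1)*(j + 1)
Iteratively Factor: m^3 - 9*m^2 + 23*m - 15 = (m - 3)*(m^2 - 6*m + 5) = (m - 5)*(m - 3)*(m - 1)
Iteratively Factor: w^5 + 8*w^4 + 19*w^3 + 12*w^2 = (w)*(w^4 + 8*w^3 + 19*w^2 + 12*w) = w*(w + 3)*(w^3 + 5*w^2 + 4*w) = w*(w + 3)*(w + 4)*(w^2 + w) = w^2*(w + 3)*(w + 4)*(w + 1)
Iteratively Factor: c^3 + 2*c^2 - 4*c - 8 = (c + 2)*(c^2 - 4) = (c - 2)*(c + 2)*(c + 2)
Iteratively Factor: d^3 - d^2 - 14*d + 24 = (d - 2)*(d^2 + d - 12) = (d - 3)*(d - 2)*(d + 4)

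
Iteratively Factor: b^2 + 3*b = (b)*(b + 3)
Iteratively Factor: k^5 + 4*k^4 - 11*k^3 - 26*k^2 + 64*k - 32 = (k - 1)*(k^4 + 5*k^3 - 6*k^2 - 32*k + 32) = (k - 1)^2*(k^3 + 6*k^2 - 32) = (k - 1)^2*(k + 4)*(k^2 + 2*k - 8) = (k - 2)*(k - 1)^2*(k + 4)*(k + 4)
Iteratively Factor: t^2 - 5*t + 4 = (t - 1)*(t - 4)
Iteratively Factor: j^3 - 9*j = (j - 3)*(j^2 + 3*j) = (j - 3)*(j + 3)*(j)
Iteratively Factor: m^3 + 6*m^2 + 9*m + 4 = (m + 4)*(m^2 + 2*m + 1) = (m + 1)*(m + 4)*(m + 1)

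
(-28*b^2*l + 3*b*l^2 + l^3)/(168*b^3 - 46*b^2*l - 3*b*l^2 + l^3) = -l/(6*b - l)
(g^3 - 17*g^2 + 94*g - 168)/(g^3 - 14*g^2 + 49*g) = (g^2 - 10*g + 24)/(g*(g - 7))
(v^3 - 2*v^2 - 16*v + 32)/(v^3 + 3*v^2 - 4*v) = (v^2 - 6*v + 8)/(v*(v - 1))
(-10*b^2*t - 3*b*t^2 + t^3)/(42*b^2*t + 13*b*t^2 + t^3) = (-10*b^2 - 3*b*t + t^2)/(42*b^2 + 13*b*t + t^2)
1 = 1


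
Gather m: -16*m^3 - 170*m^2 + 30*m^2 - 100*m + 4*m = -16*m^3 - 140*m^2 - 96*m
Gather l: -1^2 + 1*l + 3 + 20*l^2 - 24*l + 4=20*l^2 - 23*l + 6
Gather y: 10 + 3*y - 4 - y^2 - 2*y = -y^2 + y + 6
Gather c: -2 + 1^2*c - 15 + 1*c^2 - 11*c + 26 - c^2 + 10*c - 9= 0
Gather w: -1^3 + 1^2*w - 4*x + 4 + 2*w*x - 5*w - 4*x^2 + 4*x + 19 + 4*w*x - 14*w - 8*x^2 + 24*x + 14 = w*(6*x - 18) - 12*x^2 + 24*x + 36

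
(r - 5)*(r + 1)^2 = r^3 - 3*r^2 - 9*r - 5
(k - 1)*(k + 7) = k^2 + 6*k - 7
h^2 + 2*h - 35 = (h - 5)*(h + 7)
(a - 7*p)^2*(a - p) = a^3 - 15*a^2*p + 63*a*p^2 - 49*p^3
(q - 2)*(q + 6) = q^2 + 4*q - 12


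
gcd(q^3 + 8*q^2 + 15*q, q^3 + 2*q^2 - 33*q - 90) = q^2 + 8*q + 15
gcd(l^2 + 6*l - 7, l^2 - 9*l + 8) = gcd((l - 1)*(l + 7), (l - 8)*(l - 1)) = l - 1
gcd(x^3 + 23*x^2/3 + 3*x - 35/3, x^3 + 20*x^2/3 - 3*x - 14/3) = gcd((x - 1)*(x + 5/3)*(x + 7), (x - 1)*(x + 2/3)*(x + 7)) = x^2 + 6*x - 7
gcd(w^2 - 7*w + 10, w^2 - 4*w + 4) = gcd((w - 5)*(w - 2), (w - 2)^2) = w - 2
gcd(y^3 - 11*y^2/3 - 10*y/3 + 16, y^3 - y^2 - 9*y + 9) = y - 3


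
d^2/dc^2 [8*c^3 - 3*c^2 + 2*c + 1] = 48*c - 6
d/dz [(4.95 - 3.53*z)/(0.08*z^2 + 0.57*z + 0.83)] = (0.2824*z^2 - 0.792*z - 5.7514)/(0.0064*z^4 + 0.0912*z^3 + 0.4577*z^2 + 0.9462*z + 0.6889)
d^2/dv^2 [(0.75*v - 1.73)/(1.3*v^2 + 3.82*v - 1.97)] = ((0.75*v - 1.73)*(2.6*v + 3.82)*(5.2*v + 7.64) - (5.85*v + 1.232)*(1.3*v^2 + 3.82*v - 1.97))/(1.3*v^2 + 3.82*v - 1.97)^3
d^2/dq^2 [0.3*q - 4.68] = 0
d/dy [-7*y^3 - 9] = -21*y^2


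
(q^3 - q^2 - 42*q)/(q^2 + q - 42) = q*(q^2 - q - 42)/(q^2 + q - 42)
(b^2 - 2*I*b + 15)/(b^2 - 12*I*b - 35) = (b + 3*I)/(b - 7*I)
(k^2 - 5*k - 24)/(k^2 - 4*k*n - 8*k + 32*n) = (k + 3)/(k - 4*n)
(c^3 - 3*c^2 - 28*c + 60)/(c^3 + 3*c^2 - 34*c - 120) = (c - 2)/(c + 4)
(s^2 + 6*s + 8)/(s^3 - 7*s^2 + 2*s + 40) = (s + 4)/(s^2 - 9*s + 20)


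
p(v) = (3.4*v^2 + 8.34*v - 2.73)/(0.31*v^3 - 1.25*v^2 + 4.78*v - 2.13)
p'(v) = (6.8*v + 8.34)/(0.31*v^3 - 1.25*v^2 + 4.78*v - 2.13) + (-0.93*v^2 + 2.5*v - 4.78)*(3.4*v^2 + 8.34*v - 2.73)/(0.31*v^3 - 1.25*v^2 + 4.78*v - 2.13)^2 = (-1.054*v^4 - 5.1708*v^3 + 29.2159*v^2 - 21.309*v - 4.7148)/(0.0961*v^6 - 0.775*v^5 + 4.5261*v^4 - 13.2706*v^3 + 28.1734*v^2 - 20.3628*v + 4.5369)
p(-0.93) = 0.95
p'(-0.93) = 0.70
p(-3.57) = -0.22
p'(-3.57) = 0.21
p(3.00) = 5.67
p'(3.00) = -0.35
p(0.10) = 1.12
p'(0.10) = -2.37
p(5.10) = 4.16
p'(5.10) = -0.79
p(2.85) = 5.71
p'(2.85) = -0.24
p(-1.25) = 0.74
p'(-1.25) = 0.66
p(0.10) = 1.12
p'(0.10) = -2.37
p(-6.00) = -0.49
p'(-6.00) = 0.05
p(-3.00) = -0.08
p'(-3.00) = 0.29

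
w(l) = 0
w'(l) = 0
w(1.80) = 0.00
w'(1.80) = 0.00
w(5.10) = 0.00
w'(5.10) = 0.00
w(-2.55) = 0.00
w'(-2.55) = 0.00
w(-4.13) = 0.00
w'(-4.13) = 0.00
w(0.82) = 0.00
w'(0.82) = 0.00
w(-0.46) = 0.00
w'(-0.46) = 0.00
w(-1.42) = 0.00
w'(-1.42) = 0.00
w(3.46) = 0.00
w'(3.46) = 0.00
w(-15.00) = 0.00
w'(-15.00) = 0.00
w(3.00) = 0.00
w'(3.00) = 0.00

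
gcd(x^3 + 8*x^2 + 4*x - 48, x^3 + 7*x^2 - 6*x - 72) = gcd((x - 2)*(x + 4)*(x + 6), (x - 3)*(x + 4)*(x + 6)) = x^2 + 10*x + 24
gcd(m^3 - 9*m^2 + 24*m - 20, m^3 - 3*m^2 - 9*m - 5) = m - 5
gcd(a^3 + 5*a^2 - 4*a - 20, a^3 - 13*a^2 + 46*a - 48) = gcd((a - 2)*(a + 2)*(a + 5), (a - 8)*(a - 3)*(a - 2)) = a - 2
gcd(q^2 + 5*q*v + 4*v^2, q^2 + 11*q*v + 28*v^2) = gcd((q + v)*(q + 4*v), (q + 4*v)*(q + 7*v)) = q + 4*v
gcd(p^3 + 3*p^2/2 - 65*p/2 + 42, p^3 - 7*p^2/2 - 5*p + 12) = p^2 - 11*p/2 + 6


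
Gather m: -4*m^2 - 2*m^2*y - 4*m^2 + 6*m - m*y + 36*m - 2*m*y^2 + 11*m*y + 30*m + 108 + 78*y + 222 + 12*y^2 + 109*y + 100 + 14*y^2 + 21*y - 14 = m^2*(-2*y - 8) + m*(-2*y^2 + 10*y + 72) + 26*y^2 + 208*y + 416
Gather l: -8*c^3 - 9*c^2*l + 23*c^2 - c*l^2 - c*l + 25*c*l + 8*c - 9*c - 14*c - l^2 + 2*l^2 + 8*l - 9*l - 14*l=-8*c^3 + 23*c^2 - 15*c + l^2*(1 - c) + l*(-9*c^2 + 24*c - 15)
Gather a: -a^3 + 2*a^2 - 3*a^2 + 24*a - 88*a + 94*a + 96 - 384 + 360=-a^3 - a^2 + 30*a + 72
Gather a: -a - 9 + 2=-a - 7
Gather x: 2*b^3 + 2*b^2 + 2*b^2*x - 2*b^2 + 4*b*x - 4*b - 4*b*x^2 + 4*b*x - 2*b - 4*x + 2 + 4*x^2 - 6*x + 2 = 2*b^3 - 6*b + x^2*(4 - 4*b) + x*(2*b^2 + 8*b - 10) + 4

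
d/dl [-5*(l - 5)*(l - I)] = -10*l + 25 + 5*I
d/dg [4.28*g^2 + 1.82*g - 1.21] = 8.56*g + 1.82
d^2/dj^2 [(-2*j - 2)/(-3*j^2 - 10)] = 12*(12*j^2*(j + 1) - (3*j + 1)*(3*j^2 + 10))/(3*j^2 + 10)^3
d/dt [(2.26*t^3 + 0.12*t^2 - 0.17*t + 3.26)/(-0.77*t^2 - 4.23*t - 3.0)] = (-1.7402*t^4 - 19.1196*t^3 - 20.9785*t^2 + 4.3004*t + 14.2998)/(0.5929*t^4 + 6.5142*t^3 + 22.5129*t^2 + 25.38*t + 9.0)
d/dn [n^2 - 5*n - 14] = 2*n - 5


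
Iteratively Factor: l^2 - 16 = (l + 4)*(l - 4)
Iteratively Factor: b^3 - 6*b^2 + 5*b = (b)*(b^2 - 6*b + 5) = b*(b - 5)*(b - 1)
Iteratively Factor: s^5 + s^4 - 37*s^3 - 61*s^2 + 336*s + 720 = (s + 3)*(s^4 - 2*s^3 - 31*s^2 + 32*s + 240) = (s - 5)*(s + 3)*(s^3 + 3*s^2 - 16*s - 48) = (s - 5)*(s - 4)*(s + 3)*(s^2 + 7*s + 12) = (s - 5)*(s - 4)*(s + 3)^2*(s + 4)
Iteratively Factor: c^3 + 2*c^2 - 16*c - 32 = (c - 4)*(c^2 + 6*c + 8) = (c - 4)*(c + 2)*(c + 4)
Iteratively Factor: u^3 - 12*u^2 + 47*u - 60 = (u - 3)*(u^2 - 9*u + 20) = (u - 4)*(u - 3)*(u - 5)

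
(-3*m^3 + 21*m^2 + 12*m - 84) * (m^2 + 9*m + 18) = -3*m^5 - 6*m^4 + 147*m^3 + 402*m^2 - 540*m - 1512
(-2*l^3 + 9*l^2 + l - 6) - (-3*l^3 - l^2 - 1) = l^3 + 10*l^2 + l - 5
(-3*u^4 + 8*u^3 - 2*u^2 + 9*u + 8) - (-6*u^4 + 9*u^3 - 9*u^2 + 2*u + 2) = 3*u^4 - u^3 + 7*u^2 + 7*u + 6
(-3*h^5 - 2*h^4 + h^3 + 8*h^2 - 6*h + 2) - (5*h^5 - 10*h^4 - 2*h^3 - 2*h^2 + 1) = -8*h^5 + 8*h^4 + 3*h^3 + 10*h^2 - 6*h + 1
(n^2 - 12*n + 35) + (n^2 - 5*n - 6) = 2*n^2 - 17*n + 29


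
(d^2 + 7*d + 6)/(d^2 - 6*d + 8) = (d^2 + 7*d + 6)/(d^2 - 6*d + 8)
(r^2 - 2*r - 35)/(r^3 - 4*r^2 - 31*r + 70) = 1/(r - 2)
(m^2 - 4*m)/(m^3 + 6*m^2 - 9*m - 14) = m*(m - 4)/(m^3 + 6*m^2 - 9*m - 14)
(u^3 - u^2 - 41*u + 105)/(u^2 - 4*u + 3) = (u^2 + 2*u - 35)/(u - 1)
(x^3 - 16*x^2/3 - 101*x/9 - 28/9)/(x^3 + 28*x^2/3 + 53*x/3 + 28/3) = (3*x^2 - 20*x - 7)/(3*(x^2 + 8*x + 7))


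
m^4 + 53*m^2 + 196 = (m - 7*I)*(m - 2*I)*(m + 2*I)*(m + 7*I)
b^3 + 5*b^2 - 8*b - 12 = (b - 2)*(b + 1)*(b + 6)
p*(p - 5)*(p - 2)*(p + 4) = p^4 - 3*p^3 - 18*p^2 + 40*p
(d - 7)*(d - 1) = d^2 - 8*d + 7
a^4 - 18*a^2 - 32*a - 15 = (a - 5)*(a + 1)^2*(a + 3)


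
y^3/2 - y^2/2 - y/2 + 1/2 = (y/2 + 1/2)*(y - 1)^2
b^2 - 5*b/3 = b*(b - 5/3)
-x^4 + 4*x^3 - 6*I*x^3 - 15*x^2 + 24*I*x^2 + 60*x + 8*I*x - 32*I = (x - 4)*(x + 8*I)*(I*x + 1)^2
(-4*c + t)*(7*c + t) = -28*c^2 + 3*c*t + t^2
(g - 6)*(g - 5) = g^2 - 11*g + 30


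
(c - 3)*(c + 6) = c^2 + 3*c - 18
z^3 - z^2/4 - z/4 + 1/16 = (z - 1/2)*(z - 1/4)*(z + 1/2)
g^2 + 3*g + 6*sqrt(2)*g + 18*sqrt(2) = (g + 3)*(g + 6*sqrt(2))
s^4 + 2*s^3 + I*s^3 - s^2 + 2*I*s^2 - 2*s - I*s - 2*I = (s + 2)*(s + I)*(-I*s + I)*(I*s + I)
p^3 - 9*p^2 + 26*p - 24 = (p - 4)*(p - 3)*(p - 2)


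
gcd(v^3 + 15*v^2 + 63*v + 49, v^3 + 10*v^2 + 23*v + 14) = v^2 + 8*v + 7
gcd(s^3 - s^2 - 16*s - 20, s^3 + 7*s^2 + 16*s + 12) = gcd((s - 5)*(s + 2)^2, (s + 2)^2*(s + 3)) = s^2 + 4*s + 4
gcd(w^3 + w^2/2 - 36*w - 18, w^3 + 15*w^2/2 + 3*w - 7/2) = 1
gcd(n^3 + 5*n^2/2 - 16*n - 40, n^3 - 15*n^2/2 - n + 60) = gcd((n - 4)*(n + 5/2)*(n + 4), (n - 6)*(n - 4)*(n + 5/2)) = n^2 - 3*n/2 - 10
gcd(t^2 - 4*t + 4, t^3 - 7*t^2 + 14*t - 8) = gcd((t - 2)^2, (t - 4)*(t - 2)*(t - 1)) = t - 2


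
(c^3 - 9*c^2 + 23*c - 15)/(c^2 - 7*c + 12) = (c^2 - 6*c + 5)/(c - 4)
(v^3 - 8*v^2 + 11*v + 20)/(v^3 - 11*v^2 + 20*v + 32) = (v - 5)/(v - 8)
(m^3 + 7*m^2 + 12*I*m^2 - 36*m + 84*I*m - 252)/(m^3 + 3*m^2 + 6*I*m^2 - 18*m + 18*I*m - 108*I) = (m^2 + m*(7 + 6*I) + 42*I)/(m^2 + 3*m - 18)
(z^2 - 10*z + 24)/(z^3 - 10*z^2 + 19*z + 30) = (z - 4)/(z^2 - 4*z - 5)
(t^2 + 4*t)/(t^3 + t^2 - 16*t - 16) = t/(t^2 - 3*t - 4)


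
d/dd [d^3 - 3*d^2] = 3*d*(d - 2)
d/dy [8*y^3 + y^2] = 2*y*(12*y + 1)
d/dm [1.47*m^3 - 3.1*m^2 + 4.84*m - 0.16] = 4.41*m^2 - 6.2*m + 4.84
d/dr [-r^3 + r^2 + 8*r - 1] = -3*r^2 + 2*r + 8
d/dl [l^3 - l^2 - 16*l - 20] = 3*l^2 - 2*l - 16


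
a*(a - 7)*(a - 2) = a^3 - 9*a^2 + 14*a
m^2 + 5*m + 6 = (m + 2)*(m + 3)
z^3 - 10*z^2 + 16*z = z*(z - 8)*(z - 2)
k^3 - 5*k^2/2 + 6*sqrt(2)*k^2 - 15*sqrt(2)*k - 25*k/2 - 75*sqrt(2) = (k - 5)*(k + 5/2)*(k + 6*sqrt(2))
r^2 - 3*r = r*(r - 3)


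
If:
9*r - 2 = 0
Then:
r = 2/9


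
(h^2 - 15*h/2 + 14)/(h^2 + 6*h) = (h^2 - 15*h/2 + 14)/(h*(h + 6))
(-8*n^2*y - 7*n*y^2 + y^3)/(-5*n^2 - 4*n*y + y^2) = y*(-8*n + y)/(-5*n + y)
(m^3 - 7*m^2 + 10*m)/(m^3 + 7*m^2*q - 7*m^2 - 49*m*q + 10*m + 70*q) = m/(m + 7*q)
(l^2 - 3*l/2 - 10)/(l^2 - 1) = (l^2 - 3*l/2 - 10)/(l^2 - 1)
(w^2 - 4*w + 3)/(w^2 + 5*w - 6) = (w - 3)/(w + 6)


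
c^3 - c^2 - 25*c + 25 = (c - 5)*(c - 1)*(c + 5)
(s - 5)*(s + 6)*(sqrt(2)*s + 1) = sqrt(2)*s^3 + s^2 + sqrt(2)*s^2 - 30*sqrt(2)*s + s - 30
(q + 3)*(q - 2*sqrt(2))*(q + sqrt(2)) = q^3 - sqrt(2)*q^2 + 3*q^2 - 3*sqrt(2)*q - 4*q - 12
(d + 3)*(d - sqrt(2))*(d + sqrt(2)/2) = d^3 - sqrt(2)*d^2/2 + 3*d^2 - 3*sqrt(2)*d/2 - d - 3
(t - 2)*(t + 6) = t^2 + 4*t - 12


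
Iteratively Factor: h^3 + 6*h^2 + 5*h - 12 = (h - 1)*(h^2 + 7*h + 12) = (h - 1)*(h + 4)*(h + 3)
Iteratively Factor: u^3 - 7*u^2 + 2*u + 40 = (u - 5)*(u^2 - 2*u - 8) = (u - 5)*(u + 2)*(u - 4)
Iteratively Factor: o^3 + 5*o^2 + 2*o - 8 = (o + 2)*(o^2 + 3*o - 4) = (o + 2)*(o + 4)*(o - 1)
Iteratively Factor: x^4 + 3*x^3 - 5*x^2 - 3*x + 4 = (x + 4)*(x^3 - x^2 - x + 1) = (x + 1)*(x + 4)*(x^2 - 2*x + 1) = (x - 1)*(x + 1)*(x + 4)*(x - 1)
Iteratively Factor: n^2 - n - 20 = (n + 4)*(n - 5)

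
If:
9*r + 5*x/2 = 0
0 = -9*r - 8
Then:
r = -8/9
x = 16/5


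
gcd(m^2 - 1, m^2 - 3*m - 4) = m + 1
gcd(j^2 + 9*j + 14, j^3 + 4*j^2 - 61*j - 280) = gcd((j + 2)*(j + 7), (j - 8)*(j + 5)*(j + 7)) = j + 7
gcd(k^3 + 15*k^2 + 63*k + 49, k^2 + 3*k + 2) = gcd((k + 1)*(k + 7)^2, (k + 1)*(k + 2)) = k + 1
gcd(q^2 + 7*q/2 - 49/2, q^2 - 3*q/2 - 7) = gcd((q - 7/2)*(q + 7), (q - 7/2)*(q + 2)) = q - 7/2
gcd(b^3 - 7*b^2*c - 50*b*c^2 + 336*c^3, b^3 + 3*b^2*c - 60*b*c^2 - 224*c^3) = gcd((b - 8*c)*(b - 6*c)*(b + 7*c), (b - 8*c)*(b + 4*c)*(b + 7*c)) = b^2 - b*c - 56*c^2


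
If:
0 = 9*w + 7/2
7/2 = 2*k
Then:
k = 7/4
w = -7/18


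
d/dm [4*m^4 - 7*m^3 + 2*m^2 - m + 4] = 16*m^3 - 21*m^2 + 4*m - 1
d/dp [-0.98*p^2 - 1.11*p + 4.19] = -1.96*p - 1.11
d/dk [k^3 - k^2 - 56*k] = 3*k^2 - 2*k - 56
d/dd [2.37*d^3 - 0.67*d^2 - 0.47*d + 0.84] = 7.11*d^2 - 1.34*d - 0.47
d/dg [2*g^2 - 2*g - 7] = 4*g - 2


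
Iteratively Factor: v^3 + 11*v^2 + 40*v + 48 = (v + 4)*(v^2 + 7*v + 12) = (v + 4)^2*(v + 3)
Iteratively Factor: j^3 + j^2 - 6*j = (j)*(j^2 + j - 6) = j*(j + 3)*(j - 2)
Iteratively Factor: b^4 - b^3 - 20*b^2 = (b + 4)*(b^3 - 5*b^2) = b*(b + 4)*(b^2 - 5*b) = b*(b - 5)*(b + 4)*(b)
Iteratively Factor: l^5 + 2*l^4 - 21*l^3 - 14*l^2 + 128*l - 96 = (l - 2)*(l^4 + 4*l^3 - 13*l^2 - 40*l + 48) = (l - 3)*(l - 2)*(l^3 + 7*l^2 + 8*l - 16) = (l - 3)*(l - 2)*(l + 4)*(l^2 + 3*l - 4) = (l - 3)*(l - 2)*(l + 4)^2*(l - 1)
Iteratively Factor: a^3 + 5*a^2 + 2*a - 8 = (a - 1)*(a^2 + 6*a + 8) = (a - 1)*(a + 4)*(a + 2)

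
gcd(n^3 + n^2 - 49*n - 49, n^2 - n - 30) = 1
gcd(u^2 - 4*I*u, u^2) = u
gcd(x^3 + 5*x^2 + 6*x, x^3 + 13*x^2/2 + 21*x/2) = x^2 + 3*x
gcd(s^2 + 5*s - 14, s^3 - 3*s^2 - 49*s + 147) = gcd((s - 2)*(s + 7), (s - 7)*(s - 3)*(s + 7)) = s + 7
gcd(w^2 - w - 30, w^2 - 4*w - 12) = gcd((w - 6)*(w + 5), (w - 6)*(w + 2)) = w - 6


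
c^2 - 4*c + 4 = (c - 2)^2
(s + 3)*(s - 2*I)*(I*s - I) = I*s^3 + 2*s^2 + 2*I*s^2 + 4*s - 3*I*s - 6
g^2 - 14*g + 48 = (g - 8)*(g - 6)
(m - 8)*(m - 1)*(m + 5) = m^3 - 4*m^2 - 37*m + 40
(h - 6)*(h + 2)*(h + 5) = h^3 + h^2 - 32*h - 60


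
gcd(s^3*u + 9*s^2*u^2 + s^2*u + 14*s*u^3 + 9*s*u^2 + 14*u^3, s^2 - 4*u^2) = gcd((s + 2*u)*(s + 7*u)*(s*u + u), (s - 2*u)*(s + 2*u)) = s + 2*u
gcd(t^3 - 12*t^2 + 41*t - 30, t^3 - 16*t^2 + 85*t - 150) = t^2 - 11*t + 30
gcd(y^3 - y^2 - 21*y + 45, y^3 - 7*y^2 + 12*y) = y - 3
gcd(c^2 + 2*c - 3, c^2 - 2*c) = 1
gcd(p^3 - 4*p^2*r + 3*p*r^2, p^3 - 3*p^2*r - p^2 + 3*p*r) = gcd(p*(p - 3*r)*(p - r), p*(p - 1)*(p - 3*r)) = p^2 - 3*p*r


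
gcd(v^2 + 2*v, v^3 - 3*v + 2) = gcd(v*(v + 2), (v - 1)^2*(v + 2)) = v + 2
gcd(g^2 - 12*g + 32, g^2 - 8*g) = g - 8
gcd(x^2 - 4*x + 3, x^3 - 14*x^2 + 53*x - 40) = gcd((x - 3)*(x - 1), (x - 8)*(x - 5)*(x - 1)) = x - 1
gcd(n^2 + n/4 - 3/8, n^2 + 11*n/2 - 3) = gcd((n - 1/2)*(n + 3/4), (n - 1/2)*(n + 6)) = n - 1/2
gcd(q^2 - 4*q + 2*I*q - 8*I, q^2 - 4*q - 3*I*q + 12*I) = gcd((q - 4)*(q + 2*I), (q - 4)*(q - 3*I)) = q - 4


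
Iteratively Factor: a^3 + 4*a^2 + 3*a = (a + 1)*(a^2 + 3*a) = a*(a + 1)*(a + 3)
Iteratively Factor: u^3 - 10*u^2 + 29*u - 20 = (u - 5)*(u^2 - 5*u + 4) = (u - 5)*(u - 1)*(u - 4)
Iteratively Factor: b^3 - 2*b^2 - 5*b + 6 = (b - 1)*(b^2 - b - 6) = (b - 1)*(b + 2)*(b - 3)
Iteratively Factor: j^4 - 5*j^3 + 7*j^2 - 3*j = (j - 1)*(j^3 - 4*j^2 + 3*j) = j*(j - 1)*(j^2 - 4*j + 3) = j*(j - 1)^2*(j - 3)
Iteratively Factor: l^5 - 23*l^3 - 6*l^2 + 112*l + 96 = (l - 4)*(l^4 + 4*l^3 - 7*l^2 - 34*l - 24) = (l - 4)*(l - 3)*(l^3 + 7*l^2 + 14*l + 8) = (l - 4)*(l - 3)*(l + 2)*(l^2 + 5*l + 4) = (l - 4)*(l - 3)*(l + 2)*(l + 4)*(l + 1)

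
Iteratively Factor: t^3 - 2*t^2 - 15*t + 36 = (t + 4)*(t^2 - 6*t + 9) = (t - 3)*(t + 4)*(t - 3)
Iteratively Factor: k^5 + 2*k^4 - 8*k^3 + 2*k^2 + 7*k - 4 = (k - 1)*(k^4 + 3*k^3 - 5*k^2 - 3*k + 4) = (k - 1)*(k + 1)*(k^3 + 2*k^2 - 7*k + 4) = (k - 1)^2*(k + 1)*(k^2 + 3*k - 4) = (k - 1)^2*(k + 1)*(k + 4)*(k - 1)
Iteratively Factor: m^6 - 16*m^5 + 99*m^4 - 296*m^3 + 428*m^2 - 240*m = (m - 5)*(m^5 - 11*m^4 + 44*m^3 - 76*m^2 + 48*m) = m*(m - 5)*(m^4 - 11*m^3 + 44*m^2 - 76*m + 48) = m*(m - 5)*(m - 2)*(m^3 - 9*m^2 + 26*m - 24) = m*(m - 5)*(m - 3)*(m - 2)*(m^2 - 6*m + 8) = m*(m - 5)*(m - 3)*(m - 2)^2*(m - 4)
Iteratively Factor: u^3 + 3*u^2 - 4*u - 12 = (u + 2)*(u^2 + u - 6) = (u - 2)*(u + 2)*(u + 3)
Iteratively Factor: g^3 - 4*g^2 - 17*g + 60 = (g - 5)*(g^2 + g - 12) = (g - 5)*(g + 4)*(g - 3)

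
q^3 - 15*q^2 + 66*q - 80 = (q - 8)*(q - 5)*(q - 2)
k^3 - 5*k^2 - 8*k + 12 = (k - 6)*(k - 1)*(k + 2)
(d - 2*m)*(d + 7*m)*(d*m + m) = d^3*m + 5*d^2*m^2 + d^2*m - 14*d*m^3 + 5*d*m^2 - 14*m^3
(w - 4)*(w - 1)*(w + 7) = w^3 + 2*w^2 - 31*w + 28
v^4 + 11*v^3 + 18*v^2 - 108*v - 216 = (v - 3)*(v + 2)*(v + 6)^2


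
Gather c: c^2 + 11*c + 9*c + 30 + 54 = c^2 + 20*c + 84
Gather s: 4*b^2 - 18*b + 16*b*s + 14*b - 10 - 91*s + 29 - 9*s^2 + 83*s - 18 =4*b^2 - 4*b - 9*s^2 + s*(16*b - 8) + 1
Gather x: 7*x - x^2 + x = -x^2 + 8*x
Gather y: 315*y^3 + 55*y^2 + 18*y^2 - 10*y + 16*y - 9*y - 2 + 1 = 315*y^3 + 73*y^2 - 3*y - 1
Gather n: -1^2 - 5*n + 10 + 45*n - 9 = 40*n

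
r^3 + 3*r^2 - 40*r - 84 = (r - 6)*(r + 2)*(r + 7)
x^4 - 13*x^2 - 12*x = x*(x - 4)*(x + 1)*(x + 3)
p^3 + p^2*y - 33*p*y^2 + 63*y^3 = (p - 3*y)^2*(p + 7*y)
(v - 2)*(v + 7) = v^2 + 5*v - 14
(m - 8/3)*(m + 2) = m^2 - 2*m/3 - 16/3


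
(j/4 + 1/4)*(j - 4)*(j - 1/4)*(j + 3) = j^4/4 - j^3/16 - 13*j^2/4 - 35*j/16 + 3/4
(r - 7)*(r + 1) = r^2 - 6*r - 7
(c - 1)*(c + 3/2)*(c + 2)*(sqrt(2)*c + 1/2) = sqrt(2)*c^4 + c^3/2 + 5*sqrt(2)*c^3/2 - sqrt(2)*c^2/2 + 5*c^2/4 - 3*sqrt(2)*c - c/4 - 3/2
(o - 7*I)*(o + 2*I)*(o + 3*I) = o^3 - 2*I*o^2 + 29*o + 42*I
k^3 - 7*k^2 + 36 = (k - 6)*(k - 3)*(k + 2)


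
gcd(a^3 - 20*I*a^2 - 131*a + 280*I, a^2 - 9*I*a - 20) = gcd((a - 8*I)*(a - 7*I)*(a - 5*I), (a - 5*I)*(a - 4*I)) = a - 5*I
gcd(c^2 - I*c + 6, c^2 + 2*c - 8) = 1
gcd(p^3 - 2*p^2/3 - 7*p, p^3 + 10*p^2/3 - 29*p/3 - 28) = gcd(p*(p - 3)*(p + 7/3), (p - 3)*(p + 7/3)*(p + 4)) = p^2 - 2*p/3 - 7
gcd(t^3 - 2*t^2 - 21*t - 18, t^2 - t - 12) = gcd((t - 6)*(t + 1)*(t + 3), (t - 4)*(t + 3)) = t + 3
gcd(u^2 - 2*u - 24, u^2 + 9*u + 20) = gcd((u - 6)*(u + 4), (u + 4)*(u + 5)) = u + 4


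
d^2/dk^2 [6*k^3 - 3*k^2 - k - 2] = 36*k - 6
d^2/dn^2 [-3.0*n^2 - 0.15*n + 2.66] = -6.00000000000000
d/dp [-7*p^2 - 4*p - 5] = -14*p - 4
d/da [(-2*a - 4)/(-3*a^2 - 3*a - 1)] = 2*(3*a^2 + 3*a - 3*(a + 2)*(2*a + 1) + 1)/(3*a^2 + 3*a + 1)^2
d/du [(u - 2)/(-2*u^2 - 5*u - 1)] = (-2*u^2 - 5*u + (u - 2)*(4*u + 5) - 1)/(2*u^2 + 5*u + 1)^2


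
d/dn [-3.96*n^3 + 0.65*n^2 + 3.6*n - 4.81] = -11.88*n^2 + 1.3*n + 3.6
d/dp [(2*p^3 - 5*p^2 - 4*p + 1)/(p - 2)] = (4*p^3 - 17*p^2 + 20*p + 7)/(p^2 - 4*p + 4)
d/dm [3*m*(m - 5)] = 6*m - 15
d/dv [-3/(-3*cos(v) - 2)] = 9*sin(v)/(3*cos(v) + 2)^2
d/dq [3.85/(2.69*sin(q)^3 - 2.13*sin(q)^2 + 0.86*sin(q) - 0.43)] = (-31.0695*sin(q)^2 + 16.401*sin(q) - 3.311)*cos(q)/(2.69*sin(q)^3 - 2.13*sin(q)^2 + 0.86*sin(q) - 0.43)^2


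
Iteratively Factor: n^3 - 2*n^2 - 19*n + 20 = (n - 1)*(n^2 - n - 20) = (n - 5)*(n - 1)*(n + 4)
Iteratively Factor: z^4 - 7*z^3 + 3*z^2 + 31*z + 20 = (z - 4)*(z^3 - 3*z^2 - 9*z - 5) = (z - 4)*(z + 1)*(z^2 - 4*z - 5) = (z - 5)*(z - 4)*(z + 1)*(z + 1)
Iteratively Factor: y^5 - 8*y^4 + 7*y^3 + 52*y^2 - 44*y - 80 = (y - 2)*(y^4 - 6*y^3 - 5*y^2 + 42*y + 40) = (y - 2)*(y + 2)*(y^3 - 8*y^2 + 11*y + 20) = (y - 4)*(y - 2)*(y + 2)*(y^2 - 4*y - 5) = (y - 4)*(y - 2)*(y + 1)*(y + 2)*(y - 5)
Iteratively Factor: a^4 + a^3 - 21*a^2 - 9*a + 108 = (a + 4)*(a^3 - 3*a^2 - 9*a + 27) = (a - 3)*(a + 4)*(a^2 - 9) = (a - 3)^2*(a + 4)*(a + 3)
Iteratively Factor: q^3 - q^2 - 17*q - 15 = (q + 1)*(q^2 - 2*q - 15) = (q - 5)*(q + 1)*(q + 3)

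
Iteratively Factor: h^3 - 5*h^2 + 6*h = (h)*(h^2 - 5*h + 6) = h*(h - 3)*(h - 2)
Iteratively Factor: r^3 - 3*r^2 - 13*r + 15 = (r + 3)*(r^2 - 6*r + 5) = (r - 1)*(r + 3)*(r - 5)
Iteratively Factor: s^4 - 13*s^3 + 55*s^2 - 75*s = (s - 5)*(s^3 - 8*s^2 + 15*s) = (s - 5)^2*(s^2 - 3*s) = (s - 5)^2*(s - 3)*(s)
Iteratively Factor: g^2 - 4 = (g - 2)*(g + 2)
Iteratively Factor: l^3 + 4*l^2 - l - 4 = (l + 1)*(l^2 + 3*l - 4) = (l + 1)*(l + 4)*(l - 1)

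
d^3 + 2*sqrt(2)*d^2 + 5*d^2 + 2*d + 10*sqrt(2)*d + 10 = (d + 5)*(d + sqrt(2))^2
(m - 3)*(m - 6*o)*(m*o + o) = m^3*o - 6*m^2*o^2 - 2*m^2*o + 12*m*o^2 - 3*m*o + 18*o^2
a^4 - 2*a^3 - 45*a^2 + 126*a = a*(a - 6)*(a - 3)*(a + 7)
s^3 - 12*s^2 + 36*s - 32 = (s - 8)*(s - 2)^2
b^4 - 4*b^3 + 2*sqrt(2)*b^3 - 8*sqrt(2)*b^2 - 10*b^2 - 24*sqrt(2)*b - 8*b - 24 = (b - 6)*(b + 2)*(b + sqrt(2))^2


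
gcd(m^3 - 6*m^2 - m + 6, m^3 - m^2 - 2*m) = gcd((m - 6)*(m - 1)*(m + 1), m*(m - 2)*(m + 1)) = m + 1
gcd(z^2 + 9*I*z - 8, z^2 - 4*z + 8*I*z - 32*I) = z + 8*I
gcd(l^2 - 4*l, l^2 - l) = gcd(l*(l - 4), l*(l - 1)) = l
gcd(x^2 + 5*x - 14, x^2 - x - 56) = x + 7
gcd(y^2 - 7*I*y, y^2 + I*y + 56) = y - 7*I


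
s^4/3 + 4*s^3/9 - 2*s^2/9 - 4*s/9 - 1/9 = (s/3 + 1/3)*(s - 1)*(s + 1/3)*(s + 1)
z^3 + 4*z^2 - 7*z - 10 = (z - 2)*(z + 1)*(z + 5)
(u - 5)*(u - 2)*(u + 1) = u^3 - 6*u^2 + 3*u + 10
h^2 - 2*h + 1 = (h - 1)^2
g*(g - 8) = g^2 - 8*g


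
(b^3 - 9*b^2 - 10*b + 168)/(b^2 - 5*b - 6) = (b^2 - 3*b - 28)/(b + 1)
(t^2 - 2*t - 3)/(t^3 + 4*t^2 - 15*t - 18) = 1/(t + 6)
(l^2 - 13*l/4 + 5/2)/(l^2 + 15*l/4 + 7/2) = (4*l^2 - 13*l + 10)/(4*l^2 + 15*l + 14)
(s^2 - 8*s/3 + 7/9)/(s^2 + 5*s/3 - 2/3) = (s - 7/3)/(s + 2)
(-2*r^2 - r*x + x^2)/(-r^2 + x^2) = (-2*r + x)/(-r + x)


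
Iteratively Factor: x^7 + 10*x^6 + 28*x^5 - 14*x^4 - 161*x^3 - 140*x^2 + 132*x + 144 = (x + 1)*(x^6 + 9*x^5 + 19*x^4 - 33*x^3 - 128*x^2 - 12*x + 144) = (x - 1)*(x + 1)*(x^5 + 10*x^4 + 29*x^3 - 4*x^2 - 132*x - 144) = (x - 1)*(x + 1)*(x + 2)*(x^4 + 8*x^3 + 13*x^2 - 30*x - 72) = (x - 1)*(x + 1)*(x + 2)*(x + 4)*(x^3 + 4*x^2 - 3*x - 18) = (x - 1)*(x + 1)*(x + 2)*(x + 3)*(x + 4)*(x^2 + x - 6) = (x - 1)*(x + 1)*(x + 2)*(x + 3)^2*(x + 4)*(x - 2)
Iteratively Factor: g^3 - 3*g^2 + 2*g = (g - 2)*(g^2 - g) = (g - 2)*(g - 1)*(g)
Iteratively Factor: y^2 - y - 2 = (y - 2)*(y + 1)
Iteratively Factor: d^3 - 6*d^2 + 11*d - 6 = (d - 1)*(d^2 - 5*d + 6) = (d - 3)*(d - 1)*(d - 2)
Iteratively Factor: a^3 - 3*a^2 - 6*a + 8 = (a + 2)*(a^2 - 5*a + 4) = (a - 1)*(a + 2)*(a - 4)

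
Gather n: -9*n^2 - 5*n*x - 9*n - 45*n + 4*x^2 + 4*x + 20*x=-9*n^2 + n*(-5*x - 54) + 4*x^2 + 24*x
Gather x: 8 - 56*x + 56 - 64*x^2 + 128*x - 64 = -64*x^2 + 72*x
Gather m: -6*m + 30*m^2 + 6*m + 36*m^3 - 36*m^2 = 36*m^3 - 6*m^2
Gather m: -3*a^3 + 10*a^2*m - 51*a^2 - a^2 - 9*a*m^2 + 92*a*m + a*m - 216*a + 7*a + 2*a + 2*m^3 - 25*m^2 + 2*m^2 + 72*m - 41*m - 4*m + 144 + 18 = -3*a^3 - 52*a^2 - 207*a + 2*m^3 + m^2*(-9*a - 23) + m*(10*a^2 + 93*a + 27) + 162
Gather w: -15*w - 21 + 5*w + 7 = -10*w - 14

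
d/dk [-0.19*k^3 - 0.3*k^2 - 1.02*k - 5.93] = -0.57*k^2 - 0.6*k - 1.02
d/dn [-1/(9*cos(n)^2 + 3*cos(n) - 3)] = -(6*cos(n) + 1)*sin(n)/(3*(3*cos(n)^2 + cos(n) - 1)^2)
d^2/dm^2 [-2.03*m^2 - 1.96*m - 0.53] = -4.06000000000000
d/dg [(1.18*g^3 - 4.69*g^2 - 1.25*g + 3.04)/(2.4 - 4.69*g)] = (-11.0684*g^3 + 30.4921*g^2 - 22.512*g + 11.2576)/(21.9961*g^2 - 22.512*g + 5.76)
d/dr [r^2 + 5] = 2*r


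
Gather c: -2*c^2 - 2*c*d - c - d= -2*c^2 + c*(-2*d - 1) - d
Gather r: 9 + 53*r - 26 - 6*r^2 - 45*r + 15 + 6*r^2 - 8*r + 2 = 0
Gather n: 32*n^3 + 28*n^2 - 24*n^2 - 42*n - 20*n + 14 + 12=32*n^3 + 4*n^2 - 62*n + 26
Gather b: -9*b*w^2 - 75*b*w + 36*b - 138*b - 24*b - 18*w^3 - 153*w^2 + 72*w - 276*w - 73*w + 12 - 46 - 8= b*(-9*w^2 - 75*w - 126) - 18*w^3 - 153*w^2 - 277*w - 42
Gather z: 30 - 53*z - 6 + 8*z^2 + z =8*z^2 - 52*z + 24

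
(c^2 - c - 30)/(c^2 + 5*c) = (c - 6)/c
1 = 1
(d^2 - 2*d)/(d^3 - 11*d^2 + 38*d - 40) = d/(d^2 - 9*d + 20)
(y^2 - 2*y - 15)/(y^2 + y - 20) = (y^2 - 2*y - 15)/(y^2 + y - 20)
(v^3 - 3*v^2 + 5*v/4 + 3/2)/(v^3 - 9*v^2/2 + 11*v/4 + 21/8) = 2*(v - 2)/(2*v - 7)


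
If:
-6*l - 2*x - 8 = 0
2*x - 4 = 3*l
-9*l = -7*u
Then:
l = -4/3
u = -12/7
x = 0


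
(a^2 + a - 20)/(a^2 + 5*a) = (a - 4)/a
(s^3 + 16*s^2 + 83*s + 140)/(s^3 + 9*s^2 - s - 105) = (s + 4)/(s - 3)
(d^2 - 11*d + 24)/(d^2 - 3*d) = (d - 8)/d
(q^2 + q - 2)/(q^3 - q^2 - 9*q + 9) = (q + 2)/(q^2 - 9)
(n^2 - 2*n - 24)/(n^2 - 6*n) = (n + 4)/n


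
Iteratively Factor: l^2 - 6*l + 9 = (l - 3)*(l - 3)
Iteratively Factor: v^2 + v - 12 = (v + 4)*(v - 3)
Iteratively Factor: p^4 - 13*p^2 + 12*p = (p + 4)*(p^3 - 4*p^2 + 3*p) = (p - 3)*(p + 4)*(p^2 - p) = p*(p - 3)*(p + 4)*(p - 1)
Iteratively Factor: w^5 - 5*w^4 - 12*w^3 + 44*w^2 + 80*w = (w - 5)*(w^4 - 12*w^2 - 16*w) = (w - 5)*(w + 2)*(w^3 - 2*w^2 - 8*w) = w*(w - 5)*(w + 2)*(w^2 - 2*w - 8) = w*(w - 5)*(w - 4)*(w + 2)*(w + 2)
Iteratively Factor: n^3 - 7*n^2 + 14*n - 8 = (n - 2)*(n^2 - 5*n + 4) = (n - 4)*(n - 2)*(n - 1)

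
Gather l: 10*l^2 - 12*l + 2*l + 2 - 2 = 10*l^2 - 10*l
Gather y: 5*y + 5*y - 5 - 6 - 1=10*y - 12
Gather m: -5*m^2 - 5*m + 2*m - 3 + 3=-5*m^2 - 3*m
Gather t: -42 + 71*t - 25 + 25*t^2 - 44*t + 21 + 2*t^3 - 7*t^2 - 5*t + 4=2*t^3 + 18*t^2 + 22*t - 42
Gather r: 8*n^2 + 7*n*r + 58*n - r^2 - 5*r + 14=8*n^2 + 58*n - r^2 + r*(7*n - 5) + 14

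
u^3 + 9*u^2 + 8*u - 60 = (u - 2)*(u + 5)*(u + 6)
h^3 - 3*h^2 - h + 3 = (h - 3)*(h - 1)*(h + 1)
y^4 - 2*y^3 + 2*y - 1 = (y - 1)^3*(y + 1)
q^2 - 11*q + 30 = (q - 6)*(q - 5)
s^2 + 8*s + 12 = (s + 2)*(s + 6)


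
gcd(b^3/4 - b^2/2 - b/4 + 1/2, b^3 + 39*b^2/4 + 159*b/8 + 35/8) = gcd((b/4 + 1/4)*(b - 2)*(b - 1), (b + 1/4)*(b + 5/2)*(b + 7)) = 1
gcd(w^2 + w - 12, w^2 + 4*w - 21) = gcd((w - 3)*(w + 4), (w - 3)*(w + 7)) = w - 3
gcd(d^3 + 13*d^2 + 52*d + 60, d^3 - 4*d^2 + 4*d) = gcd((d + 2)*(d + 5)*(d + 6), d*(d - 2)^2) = 1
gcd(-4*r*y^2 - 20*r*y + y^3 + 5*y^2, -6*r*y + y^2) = y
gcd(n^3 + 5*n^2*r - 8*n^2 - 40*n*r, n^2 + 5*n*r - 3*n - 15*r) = n + 5*r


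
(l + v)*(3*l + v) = 3*l^2 + 4*l*v + v^2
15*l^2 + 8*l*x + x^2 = (3*l + x)*(5*l + x)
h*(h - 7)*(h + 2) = h^3 - 5*h^2 - 14*h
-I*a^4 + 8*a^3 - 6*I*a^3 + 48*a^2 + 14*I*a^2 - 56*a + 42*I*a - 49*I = (a + 7)*(a + I)*(a + 7*I)*(-I*a + I)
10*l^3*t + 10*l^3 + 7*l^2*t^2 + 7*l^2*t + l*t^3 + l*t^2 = (2*l + t)*(5*l + t)*(l*t + l)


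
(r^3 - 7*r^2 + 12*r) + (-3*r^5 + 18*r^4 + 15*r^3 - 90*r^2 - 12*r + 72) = -3*r^5 + 18*r^4 + 16*r^3 - 97*r^2 + 72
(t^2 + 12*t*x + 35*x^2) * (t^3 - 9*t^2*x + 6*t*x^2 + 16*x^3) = t^5 + 3*t^4*x - 67*t^3*x^2 - 227*t^2*x^3 + 402*t*x^4 + 560*x^5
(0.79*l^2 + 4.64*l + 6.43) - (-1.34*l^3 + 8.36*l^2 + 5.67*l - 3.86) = 1.34*l^3 - 7.57*l^2 - 1.03*l + 10.29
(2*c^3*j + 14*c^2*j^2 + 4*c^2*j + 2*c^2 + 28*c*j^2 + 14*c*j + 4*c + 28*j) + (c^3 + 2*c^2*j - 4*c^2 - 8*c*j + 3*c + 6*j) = 2*c^3*j + c^3 + 14*c^2*j^2 + 6*c^2*j - 2*c^2 + 28*c*j^2 + 6*c*j + 7*c + 34*j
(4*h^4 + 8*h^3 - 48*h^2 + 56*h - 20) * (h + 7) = 4*h^5 + 36*h^4 + 8*h^3 - 280*h^2 + 372*h - 140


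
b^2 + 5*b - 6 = (b - 1)*(b + 6)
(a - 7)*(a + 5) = a^2 - 2*a - 35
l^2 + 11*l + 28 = (l + 4)*(l + 7)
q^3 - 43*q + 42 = (q - 6)*(q - 1)*(q + 7)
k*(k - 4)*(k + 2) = k^3 - 2*k^2 - 8*k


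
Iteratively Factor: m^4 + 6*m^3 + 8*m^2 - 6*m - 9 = (m - 1)*(m^3 + 7*m^2 + 15*m + 9) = (m - 1)*(m + 1)*(m^2 + 6*m + 9) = (m - 1)*(m + 1)*(m + 3)*(m + 3)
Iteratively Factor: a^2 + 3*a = (a + 3)*(a)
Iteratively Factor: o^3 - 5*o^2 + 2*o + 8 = (o - 4)*(o^2 - o - 2) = (o - 4)*(o + 1)*(o - 2)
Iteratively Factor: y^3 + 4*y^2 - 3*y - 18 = (y - 2)*(y^2 + 6*y + 9) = (y - 2)*(y + 3)*(y + 3)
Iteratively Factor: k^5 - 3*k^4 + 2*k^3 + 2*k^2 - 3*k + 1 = (k - 1)*(k^4 - 2*k^3 + 2*k - 1) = (k - 1)^2*(k^3 - k^2 - k + 1) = (k - 1)^3*(k^2 - 1) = (k - 1)^4*(k + 1)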